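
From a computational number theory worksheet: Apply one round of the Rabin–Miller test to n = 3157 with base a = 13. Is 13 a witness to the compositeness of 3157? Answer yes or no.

yes

n − 1 = 3156 = 2^2 · 789, so s = 2 and d = 789.
Repeated squaring mod 3157: 13^1 ≡ 13, 13^2 ≡ 169, 13^4 ≡ 148, 13^8 ≡ 2962, 13^16 ≡ 141, 13^32 ≡ 939, 13^64 ≡ 918, 13^128 ≡ 2962, 13^256 ≡ 141, 13^512 ≡ 939.
789 = 512 + 256 + 16 + 4 + 1, so 13^789 ≡ 939·141·141·148·13 ≡ 1469 (mod 3157).
x_0 = 13^789 mod 3157 = 1469.
x_0 is neither 1 nor 3156, so continue squaring.
x_1 = 1469^2 mod 3157 = 1730.
Reached i = s−1 = 1 without hitting −1: 13 is a Miller–Rabin witness and 3157 is composite.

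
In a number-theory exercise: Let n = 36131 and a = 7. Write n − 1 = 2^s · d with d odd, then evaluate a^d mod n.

36130

n − 1 = 36130 = 2^1 · 18065, so s = 1 and d = 18065.
Repeated squaring mod 36131: 7^1 ≡ 7, 7^2 ≡ 49, 7^4 ≡ 2401, 7^8 ≡ 19972, 7^16 ≡ 30675, 7^32 ≡ 32123, 7^64 ≡ 21900, 7^128 ≡ 7106, 7^256 ≡ 20229, 7^512 ≡ 28866, 7^1024 ≡ 28965, 7^2048 ≡ 9405, 7^4096 ≡ 5337, 7^8192 ≡ 12341, 7^16384 ≡ 8116.
18065 = 16384 + 1024 + 512 + 128 + 16 + 1, so 7^18065 ≡ 8116·28965·28866·7106·30675·7 ≡ 36130 (mod 36131).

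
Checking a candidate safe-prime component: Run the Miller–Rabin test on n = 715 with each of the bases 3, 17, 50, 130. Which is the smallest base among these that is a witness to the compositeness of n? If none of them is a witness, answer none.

n − 1 = 714 = 2^1 · 357, so s = 1 and d = 357.
Base 3: x_0 = 3^357 mod 715 = 53. x_0 ∉ {1, 714} and s = 1, so 3 is a Miller–Rabin witness and 715 is composite.
Base 17: x_0 = 17^357 mod 715 = 272. x_0 ∉ {1, 714} and s = 1, so 17 is a Miller–Rabin witness and 715 is composite.
Base 50: x_0 = 50^357 mod 715 = 580. x_0 ∉ {1, 714} and s = 1, so 50 is a Miller–Rabin witness and 715 is composite.
Base 130: x_0 = 130^357 mod 715 = 455. x_0 ∉ {1, 714} and s = 1, so 130 is a Miller–Rabin witness and 715 is composite.
The smallest witness among the given bases is 3.

3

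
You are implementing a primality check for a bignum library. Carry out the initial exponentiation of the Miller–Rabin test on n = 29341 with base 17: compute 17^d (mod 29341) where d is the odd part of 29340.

23230

n − 1 = 29340 = 2^2 · 7335, so s = 2 and d = 7335.
By repeated squaring, 17^7335 ≡ 23230 (mod 29341).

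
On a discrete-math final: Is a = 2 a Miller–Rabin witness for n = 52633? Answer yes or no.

n − 1 = 52632 = 2^3 · 6579, so s = 3 and d = 6579.
x_0 = 2^6579 mod 52633 = 1.
x_0 = 1, so 2 is not a witness.

no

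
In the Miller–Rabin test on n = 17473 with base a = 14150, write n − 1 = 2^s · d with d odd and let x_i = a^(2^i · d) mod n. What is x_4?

n − 1 = 17472 = 2^6 · 273, so s = 6 and d = 273.
x_0 = 14150^273 mod 17473 = 6070.
x_1 = 6070^2 mod 17473 = 11816.
x_2 = 11816^2 mod 17473 = 8586.
x_3 = 8586^2 mod 17473 = 809.
x_4 = 809^2 mod 17473 = 7980.

7980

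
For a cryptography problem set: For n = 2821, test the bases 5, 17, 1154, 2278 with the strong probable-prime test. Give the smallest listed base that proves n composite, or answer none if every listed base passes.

n − 1 = 2820 = 2^2 · 705, so s = 2 and d = 705.
Base 5: x_0 = 5^705 mod 2821 = 993. x_0 is neither 1 nor 2820, so continue squaring. x_1 = 993^2 mod 2821 = 1520. Reached i = s−1 = 1 without hitting −1: 5 is a Miller–Rabin witness and 2821 is composite.
Base 17: x_0 = 17^705 mod 2821 = 2820. x_0 = 2820 ≡ −1, so 17 is not a witness.
Base 1154: x_0 = 1154^705 mod 2821 = 2729. x_0 is neither 1 nor 2820, so continue squaring. x_1 = 2729^2 mod 2821 = 1. x_1 = 1 but x_0 ≠ ±1, a nontrivial square root of 1 — 1154 is a witness and 2821 is composite.
Base 2278: x_0 = 2278^705 mod 2821 = 1301. x_0 is neither 1 nor 2820, so continue squaring. x_1 = 1301^2 mod 2821 = 1. x_1 = 1 but x_0 ≠ ±1, a nontrivial square root of 1 — 2278 is a witness and 2821 is composite.
The smallest witness among the given bases is 5.

5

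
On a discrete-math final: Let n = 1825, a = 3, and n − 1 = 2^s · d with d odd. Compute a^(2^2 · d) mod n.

1461

n − 1 = 1824 = 2^5 · 57, so s = 5 and d = 57.
Repeated squaring mod 1825: 3^1 ≡ 3, 3^2 ≡ 9, 3^4 ≡ 81, 3^8 ≡ 1086, 3^16 ≡ 446, 3^32 ≡ 1816.
57 = 32 + 16 + 8 + 1, so 3^57 ≡ 1816·446·1086·3 ≡ 338 (mod 1825).
x_0 = 338.
x_1 = 338^2 mod 1825 = 1094.
x_2 = 1094^2 mod 1825 = 1461.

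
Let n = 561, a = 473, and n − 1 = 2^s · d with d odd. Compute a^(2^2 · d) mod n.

n − 1 = 560 = 2^4 · 35, so s = 4 and d = 35.
Repeated squaring mod 561: 473^1 ≡ 473, 473^2 ≡ 451, 473^4 ≡ 319, 473^8 ≡ 220, 473^16 ≡ 154, 473^32 ≡ 154.
35 = 32 + 2 + 1, so 473^35 ≡ 154·451·473 ≡ 143 (mod 561).
x_0 = 143.
x_1 = 143^2 mod 561 = 253.
x_2 = 253^2 mod 561 = 55.

55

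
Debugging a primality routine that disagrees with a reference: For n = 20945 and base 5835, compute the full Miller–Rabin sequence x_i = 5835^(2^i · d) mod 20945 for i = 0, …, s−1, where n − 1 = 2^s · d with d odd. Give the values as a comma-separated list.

n − 1 = 20944 = 2^4 · 1309, so s = 4 and d = 1309.
x_0 = 5835^1309 mod 20945 = 8140.
x_1 = 8140^2 mod 20945 = 10565.
x_2 = 10565^2 mod 20945 = 3320.
x_3 = 3320^2 mod 20945 = 5330.

8140, 10565, 3320, 5330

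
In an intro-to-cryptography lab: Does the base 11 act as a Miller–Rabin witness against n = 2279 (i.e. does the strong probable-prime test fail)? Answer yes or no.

yes

n − 1 = 2278 = 2^1 · 1139, so s = 1 and d = 1139.
x_0 = 11^1139 mod 2279 = 1951.
x_0 ∉ {1, 2278} and s = 1, so 11 is a Miller–Rabin witness and 2279 is composite.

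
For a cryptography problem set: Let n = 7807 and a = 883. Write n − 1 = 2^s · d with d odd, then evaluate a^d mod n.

n − 1 = 7806 = 2^1 · 3903, so s = 1 and d = 3903.
By repeated squaring, 883^3903 ≡ 3523 (mod 7807).

3523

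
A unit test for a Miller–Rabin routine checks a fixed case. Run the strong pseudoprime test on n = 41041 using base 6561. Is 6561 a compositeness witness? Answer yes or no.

no

n − 1 = 41040 = 2^4 · 2565, so s = 4 and d = 2565.
Repeated squaring mod 41041: 6561^1 ≡ 6561, 6561^2 ≡ 35753, 6561^4 ≡ 14023, 6561^8 ≡ 17098, 6561^16 ≡ 6561, 6561^32 ≡ 35753, 6561^64 ≡ 14023, 6561^128 ≡ 17098, 6561^256 ≡ 6561, 6561^512 ≡ 35753, 6561^1024 ≡ 14023, 6561^2048 ≡ 17098.
2565 = 2048 + 512 + 4 + 1, so 6561^2565 ≡ 17098·35753·14023·6561 ≡ 1 (mod 41041).
x_0 = 6561^2565 mod 41041 = 1.
x_0 = 1, so 6561 is not a witness.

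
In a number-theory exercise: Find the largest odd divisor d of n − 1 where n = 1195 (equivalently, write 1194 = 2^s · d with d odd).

597

Halving: 1194 → 597; 597 is odd.
So 1194 = 2^1 · 597.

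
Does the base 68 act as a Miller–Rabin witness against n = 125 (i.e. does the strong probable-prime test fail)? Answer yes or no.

n − 1 = 124 = 2^2 · 31, so s = 2 and d = 31.
x_0 = 68^31 mod 125 = 57.
x_0 is neither 1 nor 124, so continue squaring.
x_1 = 57^2 mod 125 = 124.
x_1 ≡ −1, so 68 is not a witness.

no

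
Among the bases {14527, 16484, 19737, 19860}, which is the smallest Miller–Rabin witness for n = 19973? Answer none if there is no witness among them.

none

n − 1 = 19972 = 2^2 · 4993, so s = 2 and d = 4993.
Base 14527: x_0 = 14527^4993 mod 19973 = 1. x_0 = 1, so 14527 is not a witness.
Base 16484: x_0 = 16484^4993 mod 19973 = 19972. x_0 = 19972 ≡ −1, so 16484 is not a witness.
Base 19737: x_0 = 19737^4993 mod 19973 = 6763. x_0 is neither 1 nor 19972, so continue squaring. x_1 = 6763^2 mod 19973 = 19972. x_1 ≡ −1, so 19737 is not a witness.
Base 19860: x_0 = 19860^4993 mod 19973 = 1. x_0 = 1, so 19860 is not a witness.
No listed base is a witness for 19973.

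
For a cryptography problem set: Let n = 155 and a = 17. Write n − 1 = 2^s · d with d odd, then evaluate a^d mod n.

52

n − 1 = 154 = 2^1 · 77, so s = 1 and d = 77.
By repeated squaring, 17^77 ≡ 52 (mod 155).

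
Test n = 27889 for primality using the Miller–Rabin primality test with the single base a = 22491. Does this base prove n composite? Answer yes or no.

n − 1 = 27888 = 2^4 · 1743, so s = 4 and d = 1743.
x_0 = 22491^1743 mod 27889 = 27888.
x_0 = 27888 ≡ −1, so 22491 is not a witness.

no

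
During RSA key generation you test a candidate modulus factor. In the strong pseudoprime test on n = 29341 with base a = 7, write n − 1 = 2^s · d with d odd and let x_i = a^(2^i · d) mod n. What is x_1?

11101

n − 1 = 29340 = 2^2 · 7335, so s = 2 and d = 7335.
Repeated squaring mod 29341: 7^1 ≡ 7, 7^2 ≡ 49, 7^4 ≡ 2401, 7^8 ≡ 13965, 7^16 ≡ 20939, 7^32 ≡ 28499, 7^64 ≡ 4780, 7^128 ≡ 21102, 7^256 ≡ 15388, 7^512 ≡ 8674, 7^1024 ≡ 7952, 7^2048 ≡ 4449, 7^4096 ≡ 17767.
7335 = 4096 + 2048 + 1024 + 128 + 32 + 4 + 2 + 1, so 7^7335 ≡ 17767·4449·7952·21102·28499·2401·49·7 ≡ 23496 (mod 29341).
x_0 = 23496.
x_1 = 23496^2 mod 29341 = 11101.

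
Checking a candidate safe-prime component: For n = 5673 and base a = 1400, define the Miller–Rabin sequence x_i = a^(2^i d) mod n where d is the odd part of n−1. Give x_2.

5182

n − 1 = 5672 = 2^3 · 709, so s = 3 and d = 709.
By repeated squaring, 1400^709 ≡ 935 (mod 5673).
x_0 = 935.
x_1 = 935^2 mod 5673 = 583.
x_2 = 583^2 mod 5673 = 5182.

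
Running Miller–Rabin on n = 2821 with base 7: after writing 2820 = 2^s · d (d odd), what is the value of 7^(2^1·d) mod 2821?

714

n − 1 = 2820 = 2^2 · 705, so s = 2 and d = 705.
Repeated squaring mod 2821: 7^1 ≡ 7, 7^2 ≡ 49, 7^4 ≡ 2401, 7^8 ≡ 1498, 7^16 ≡ 1309, 7^32 ≡ 1134, 7^64 ≡ 2401, 7^128 ≡ 1498, 7^256 ≡ 1309, 7^512 ≡ 1134.
705 = 512 + 128 + 64 + 1, so 7^705 ≡ 1134·1498·2401·7 ≡ 931 (mod 2821).
x_0 = 931.
x_1 = 931^2 mod 2821 = 714.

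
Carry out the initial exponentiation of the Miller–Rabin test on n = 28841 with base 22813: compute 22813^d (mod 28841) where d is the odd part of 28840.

7081

n − 1 = 28840 = 2^3 · 3605, so s = 3 and d = 3605.
22813^3605 mod 28841 = 7081.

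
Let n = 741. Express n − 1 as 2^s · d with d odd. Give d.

Halving: 740 → 370 → 185; 185 is odd.
So 740 = 2^2 · 185.

185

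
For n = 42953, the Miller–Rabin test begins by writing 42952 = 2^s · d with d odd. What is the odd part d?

Halving: 42952 → 21476 → 10738 → 5369; 5369 is odd.
So 42952 = 2^3 · 5369.

5369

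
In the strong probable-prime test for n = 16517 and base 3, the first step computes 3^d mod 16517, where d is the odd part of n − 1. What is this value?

n − 1 = 16516 = 2^2 · 4129, so s = 2 and d = 4129.
3^4129 mod 16517 = 6339.

6339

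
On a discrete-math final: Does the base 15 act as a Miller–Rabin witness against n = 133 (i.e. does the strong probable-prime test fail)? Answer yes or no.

n − 1 = 132 = 2^2 · 33, so s = 2 and d = 33.
x_0 = 15^33 mod 133 = 8.
x_0 is neither 1 nor 132, so continue squaring.
x_1 = 8^2 mod 133 = 64.
Reached i = s−1 = 1 without hitting −1: 15 is a Miller–Rabin witness and 133 is composite.

yes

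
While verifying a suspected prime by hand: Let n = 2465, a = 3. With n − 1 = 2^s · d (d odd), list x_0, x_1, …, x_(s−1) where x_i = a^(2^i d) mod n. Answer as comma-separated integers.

n − 1 = 2464 = 2^5 · 77, so s = 5 and d = 77.
x_0 = 3^77 mod 2465 = 2018.
x_1 = 2018^2 mod 2465 = 144.
x_2 = 144^2 mod 2465 = 1016.
x_3 = 1016^2 mod 2465 = 1886.
x_4 = 1886^2 mod 2465 = 1.

2018, 144, 1016, 1886, 1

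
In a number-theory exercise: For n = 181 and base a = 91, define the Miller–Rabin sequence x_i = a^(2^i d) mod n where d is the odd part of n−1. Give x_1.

n − 1 = 180 = 2^2 · 45, so s = 2 and d = 45.
x_0 = 91^45 mod 181 = 19.
x_1 = 19^2 mod 181 = 180.

180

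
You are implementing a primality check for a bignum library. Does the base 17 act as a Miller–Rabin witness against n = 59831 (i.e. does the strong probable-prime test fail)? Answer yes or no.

n − 1 = 59830 = 2^1 · 29915, so s = 1 and d = 29915.
By repeated squaring, 17^29915 ≡ 41372 (mod 59831).
x_0 = 17^29915 mod 59831 = 41372.
x_0 ∉ {1, 59830} and s = 1, so 17 is a Miller–Rabin witness and 59831 is composite.

yes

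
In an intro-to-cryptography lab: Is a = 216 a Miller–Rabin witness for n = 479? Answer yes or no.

n − 1 = 478 = 2^1 · 239, so s = 1 and d = 239.
x_0 = 216^239 mod 479 = 1.
x_0 = 1, so 216 is not a witness.

no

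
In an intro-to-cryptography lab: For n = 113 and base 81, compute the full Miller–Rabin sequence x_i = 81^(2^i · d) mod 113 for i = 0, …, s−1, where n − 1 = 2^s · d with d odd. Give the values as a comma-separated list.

n − 1 = 112 = 2^4 · 7, so s = 4 and d = 7.
x_0 = 81^7 mod 113 = 98.
x_1 = 98^2 mod 113 = 112.
x_2 = 112^2 mod 113 = 1.
x_3 = 1^2 mod 113 = 1.

98, 112, 1, 1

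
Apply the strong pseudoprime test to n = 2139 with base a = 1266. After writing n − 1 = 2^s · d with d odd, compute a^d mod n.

1266

n − 1 = 2138 = 2^1 · 1069, so s = 1 and d = 1069.
Repeated squaring mod 2139: 1266^1 ≡ 1266, 1266^2 ≡ 645, 1266^4 ≡ 1059, 1266^8 ≡ 645, 1266^16 ≡ 1059, 1266^32 ≡ 645, 1266^64 ≡ 1059, 1266^128 ≡ 645, 1266^256 ≡ 1059, 1266^512 ≡ 645, 1266^1024 ≡ 1059.
1069 = 1024 + 32 + 8 + 4 + 1, so 1266^1069 ≡ 1059·645·645·1059·1266 ≡ 1266 (mod 2139).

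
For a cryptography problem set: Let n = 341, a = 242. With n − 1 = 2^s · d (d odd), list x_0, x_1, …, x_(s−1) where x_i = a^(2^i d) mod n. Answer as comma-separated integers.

242, 253

n − 1 = 340 = 2^2 · 85, so s = 2 and d = 85.
x_0 = 242^85 mod 341 = 242.
x_1 = 242^2 mod 341 = 253.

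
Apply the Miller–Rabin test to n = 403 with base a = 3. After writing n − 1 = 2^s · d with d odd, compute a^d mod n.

170

n − 1 = 402 = 2^1 · 201, so s = 1 and d = 201.
3^201 mod 403 = 170.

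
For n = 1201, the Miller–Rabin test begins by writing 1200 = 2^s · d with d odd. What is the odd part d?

75

Halving: 1200 → 600 → 300 → 150 → 75; 75 is odd.
So 1200 = 2^4 · 75.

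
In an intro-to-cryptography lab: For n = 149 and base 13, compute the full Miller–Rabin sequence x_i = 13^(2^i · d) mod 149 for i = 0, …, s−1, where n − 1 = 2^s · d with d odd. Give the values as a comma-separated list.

105, 148

n − 1 = 148 = 2^2 · 37, so s = 2 and d = 37.
x_0 = 13^37 mod 149 = 105.
x_1 = 105^2 mod 149 = 148.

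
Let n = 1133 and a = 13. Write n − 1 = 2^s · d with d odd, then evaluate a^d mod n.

n − 1 = 1132 = 2^2 · 283, so s = 2 and d = 283.
Repeated squaring mod 1133: 13^1 ≡ 13, 13^2 ≡ 169, 13^4 ≡ 236, 13^8 ≡ 179, 13^16 ≡ 317, 13^32 ≡ 785, 13^64 ≡ 1006, 13^128 ≡ 267, 13^256 ≡ 1043.
283 = 256 + 16 + 8 + 2 + 1, so 13^283 ≡ 1043·317·179·169·13 ≡ 833 (mod 1133).

833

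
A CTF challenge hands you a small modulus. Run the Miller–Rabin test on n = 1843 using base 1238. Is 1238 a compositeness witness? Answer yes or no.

yes

n − 1 = 1842 = 2^1 · 921, so s = 1 and d = 921.
By repeated squaring, 1238^921 ≡ 1338 (mod 1843).
x_0 = 1238^921 mod 1843 = 1338.
x_0 ∉ {1, 1842} and s = 1, so 1238 is a Miller–Rabin witness and 1843 is composite.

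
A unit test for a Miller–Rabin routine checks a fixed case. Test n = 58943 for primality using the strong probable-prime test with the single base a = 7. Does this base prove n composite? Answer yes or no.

n − 1 = 58942 = 2^1 · 29471, so s = 1 and d = 29471.
Repeated squaring mod 58943: 7^1 ≡ 7, 7^2 ≡ 49, 7^4 ≡ 2401, 7^8 ≡ 47330, 7^16 ≡ 185, 7^32 ≡ 34225, 7^64 ≡ 35329, 7^128 ≡ 20216, 7^256 ≡ 34837, 7^512 ≡ 39142, 7^1024 ≡ 49708, 7^2048 ≡ 53647, 7^4096 ≡ 49691, 7^8192 ≡ 14268, 7^16384 ≡ 45645.
29471 = 16384 + 8192 + 4096 + 512 + 256 + 16 + 8 + 4 + 2 + 1, so 7^29471 ≡ 45645·14268·49691·39142·34837·185·47330·2401·49·7 ≡ 1 (mod 58943).
x_0 = 7^29471 mod 58943 = 1.
x_0 = 1, so 7 is not a witness.

no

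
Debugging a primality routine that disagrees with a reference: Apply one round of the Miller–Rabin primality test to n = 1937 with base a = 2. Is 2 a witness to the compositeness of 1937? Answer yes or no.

yes

n − 1 = 1936 = 2^4 · 121, so s = 4 and d = 121.
x_0 = 2^121 mod 1937 = 1250.
x_0 is neither 1 nor 1936, so continue squaring.
x_1 = 1250^2 mod 1937 = 1278.
x_2 = 1278^2 mod 1937 = 393.
x_3 = 393^2 mod 1937 = 1426.
Reached i = s−1 = 3 without hitting −1: 2 is a Miller–Rabin witness and 1937 is composite.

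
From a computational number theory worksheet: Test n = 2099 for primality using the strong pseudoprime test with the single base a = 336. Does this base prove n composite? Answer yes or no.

n − 1 = 2098 = 2^1 · 1049, so s = 1 and d = 1049.
By repeated squaring, 336^1049 ≡ 1 (mod 2099).
x_0 = 336^1049 mod 2099 = 1.
x_0 = 1, so 336 is not a witness.

no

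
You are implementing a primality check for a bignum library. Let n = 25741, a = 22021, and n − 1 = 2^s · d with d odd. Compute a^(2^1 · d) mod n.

n − 1 = 25740 = 2^2 · 6435, so s = 2 and d = 6435.
x_0 = 22021^6435 mod 25741 = 25740.
x_1 = 25740^2 mod 25741 = 1.

1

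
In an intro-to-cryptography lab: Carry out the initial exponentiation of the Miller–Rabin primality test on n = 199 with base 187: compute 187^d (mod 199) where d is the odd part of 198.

n − 1 = 198 = 2^1 · 99, so s = 1 and d = 99.
Repeated squaring mod 199: 187^1 ≡ 187, 187^2 ≡ 144, 187^4 ≡ 40, 187^8 ≡ 8, 187^16 ≡ 64, 187^32 ≡ 116, 187^64 ≡ 123.
99 = 64 + 32 + 2 + 1, so 187^99 ≡ 123·116·144·187 ≡ 1 (mod 199).

1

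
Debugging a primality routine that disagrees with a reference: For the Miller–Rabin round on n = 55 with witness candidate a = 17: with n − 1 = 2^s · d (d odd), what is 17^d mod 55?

n − 1 = 54 = 2^1 · 27, so s = 1 and d = 27.
17^27 mod 55 = 8.

8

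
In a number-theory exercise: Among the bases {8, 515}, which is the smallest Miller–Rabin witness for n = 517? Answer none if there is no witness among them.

n − 1 = 516 = 2^2 · 129, so s = 2 and d = 129.
Base 8: x_0 = 8^129 mod 517 = 238. x_0 is neither 1 nor 516, so continue squaring. x_1 = 238^2 mod 517 = 291. Reached i = s−1 = 1 without hitting −1: 8 is a Miller–Rabin witness and 517 is composite.
Base 515: x_0 = 515^129 mod 517 = 489. x_0 is neither 1 nor 516, so continue squaring. x_1 = 489^2 mod 517 = 267. Reached i = s−1 = 1 without hitting −1: 515 is a Miller–Rabin witness and 517 is composite.
The smallest witness among the given bases is 8.

8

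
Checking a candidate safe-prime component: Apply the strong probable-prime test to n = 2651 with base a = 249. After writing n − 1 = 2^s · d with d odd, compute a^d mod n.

956

n − 1 = 2650 = 2^1 · 1325, so s = 1 and d = 1325.
Repeated squaring mod 2651: 249^1 ≡ 249, 249^2 ≡ 1028, 249^4 ≡ 1686, 249^8 ≡ 724, 249^16 ≡ 1929, 249^32 ≡ 1688, 249^64 ≡ 2170, 249^128 ≡ 724, 249^256 ≡ 1929, 249^512 ≡ 1688, 249^1024 ≡ 2170.
1325 = 1024 + 256 + 32 + 8 + 4 + 1, so 249^1325 ≡ 2170·1929·1688·724·1686·249 ≡ 956 (mod 2651).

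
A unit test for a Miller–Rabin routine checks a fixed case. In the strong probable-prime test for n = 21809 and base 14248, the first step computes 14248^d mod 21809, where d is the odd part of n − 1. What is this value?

n − 1 = 21808 = 2^4 · 1363, so s = 4 and d = 1363.
14248^1363 mod 21809 = 17408.

17408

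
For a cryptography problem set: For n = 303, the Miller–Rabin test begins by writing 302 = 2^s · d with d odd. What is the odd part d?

151

Halving: 302 → 151; 151 is odd.
So 302 = 2^1 · 151.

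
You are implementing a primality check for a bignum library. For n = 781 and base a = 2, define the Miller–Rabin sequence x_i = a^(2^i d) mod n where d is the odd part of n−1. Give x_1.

529

n − 1 = 780 = 2^2 · 195, so s = 2 and d = 195.
x_0 = 2^195 mod 781 = 758.
x_1 = 758^2 mod 781 = 529.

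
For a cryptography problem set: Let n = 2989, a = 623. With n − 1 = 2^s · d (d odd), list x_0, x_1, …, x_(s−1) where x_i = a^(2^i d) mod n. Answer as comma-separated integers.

n − 1 = 2988 = 2^2 · 747, so s = 2 and d = 747.
x_0 = 623^747 mod 2989 = 245.
x_1 = 245^2 mod 2989 = 245.

245, 245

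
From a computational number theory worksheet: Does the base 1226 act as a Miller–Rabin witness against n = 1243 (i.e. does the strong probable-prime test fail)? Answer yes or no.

yes

n − 1 = 1242 = 2^1 · 621, so s = 1 and d = 621.
Repeated squaring mod 1243: 1226^1 ≡ 1226, 1226^2 ≡ 289, 1226^4 ≡ 240, 1226^8 ≡ 422, 1226^16 ≡ 335, 1226^32 ≡ 355, 1226^64 ≡ 482, 1226^128 ≡ 1126, 1226^256 ≡ 16, 1226^512 ≡ 256.
621 = 512 + 64 + 32 + 8 + 4 + 1, so 1226^621 ≡ 256·482·355·422·240·1226 ≡ 577 (mod 1243).
x_0 = 1226^621 mod 1243 = 577.
x_0 ∉ {1, 1242} and s = 1, so 1226 is a Miller–Rabin witness and 1243 is composite.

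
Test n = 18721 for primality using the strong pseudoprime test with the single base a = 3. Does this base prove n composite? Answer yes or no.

no

n − 1 = 18720 = 2^5 · 585, so s = 5 and d = 585.
x_0 = 3^585 mod 18721 = 962.
x_0 is neither 1 nor 18720, so continue squaring.
x_1 = 962^2 mod 18721 = 8115.
x_2 = 8115^2 mod 18721 = 11468.
x_3 = 11468^2 mod 18721 = 18720.
x_3 ≡ −1, so 3 is not a witness.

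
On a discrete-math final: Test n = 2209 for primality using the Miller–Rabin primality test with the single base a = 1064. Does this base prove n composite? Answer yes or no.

n − 1 = 2208 = 2^5 · 69, so s = 5 and d = 69.
Repeated squaring mod 2209: 1064^1 ≡ 1064, 1064^2 ≡ 1088, 1064^4 ≡ 1929, 1064^8 ≡ 1085, 1064^16 ≡ 2037, 1064^32 ≡ 867, 1064^64 ≡ 629.
69 = 64 + 4 + 1, so 1064^69 ≡ 629·1929·1064 ≡ 2208 (mod 2209).
x_0 = 1064^69 mod 2209 = 2208.
x_0 = 2208 ≡ −1, so 1064 is not a witness.

no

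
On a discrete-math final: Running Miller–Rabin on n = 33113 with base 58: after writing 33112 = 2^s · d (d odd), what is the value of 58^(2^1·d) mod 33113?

1

n − 1 = 33112 = 2^3 · 4139, so s = 3 and d = 4139.
x_0 = 58^4139 mod 33113 = 1.
x_1 = 1^2 mod 33113 = 1.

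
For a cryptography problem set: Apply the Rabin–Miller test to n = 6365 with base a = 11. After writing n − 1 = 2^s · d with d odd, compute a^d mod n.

n − 1 = 6364 = 2^2 · 1591, so s = 2 and d = 1591.
11^1591 mod 6365 = 3906.

3906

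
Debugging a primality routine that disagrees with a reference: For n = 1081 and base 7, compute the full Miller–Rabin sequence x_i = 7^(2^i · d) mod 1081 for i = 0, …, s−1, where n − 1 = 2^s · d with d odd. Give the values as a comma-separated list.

n − 1 = 1080 = 2^3 · 135, so s = 3 and d = 135.
x_0 = 7^135 mod 1081 = 366.
x_1 = 366^2 mod 1081 = 993.
x_2 = 993^2 mod 1081 = 177.

366, 993, 177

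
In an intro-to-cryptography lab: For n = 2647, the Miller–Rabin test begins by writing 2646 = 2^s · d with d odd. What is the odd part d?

Halving: 2646 → 1323; 1323 is odd.
So 2646 = 2^1 · 1323.

1323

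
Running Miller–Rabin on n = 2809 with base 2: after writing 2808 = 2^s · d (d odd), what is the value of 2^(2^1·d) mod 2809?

2331

n − 1 = 2808 = 2^3 · 351, so s = 3 and d = 351.
x_0 = 2^351 mod 2809 = 1772.
x_1 = 1772^2 mod 2809 = 2331.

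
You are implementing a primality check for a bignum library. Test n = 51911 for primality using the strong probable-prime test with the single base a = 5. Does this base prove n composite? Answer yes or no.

yes

n − 1 = 51910 = 2^1 · 25955, so s = 1 and d = 25955.
x_0 = 5^25955 mod 51911 = 34906.
x_0 ∉ {1, 51910} and s = 1, so 5 is a Miller–Rabin witness and 51911 is composite.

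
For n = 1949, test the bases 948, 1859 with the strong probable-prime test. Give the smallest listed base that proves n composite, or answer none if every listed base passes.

n − 1 = 1948 = 2^2 · 487, so s = 2 and d = 487.
Base 948: x_0 = 948^487 mod 1949 = 1948. x_0 = 1948 ≡ −1, so 948 is not a witness.
Base 1859: x_0 = 1859^487 mod 1949 = 589. x_0 is neither 1 nor 1948, so continue squaring. x_1 = 589^2 mod 1949 = 1948. x_1 ≡ −1, so 1859 is not a witness.
No listed base is a witness for 1949.

none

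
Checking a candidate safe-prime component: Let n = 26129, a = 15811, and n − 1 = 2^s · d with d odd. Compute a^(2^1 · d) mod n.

n − 1 = 26128 = 2^4 · 1633, so s = 4 and d = 1633.
Repeated squaring mod 26129: 15811^1 ≡ 15811, 15811^2 ≡ 11578, 15811^4 ≡ 8314, 15811^8 ≡ 11391, 15811^16 ≡ 24396, 15811^32 ≡ 24583, 15811^64 ≡ 12377, 15811^128 ≡ 21931, 15811^256 ≡ 12258, 15811^512 ≡ 16814, 15811^1024 ≡ 20945.
1633 = 1024 + 512 + 64 + 32 + 1, so 15811^1633 ≡ 20945·16814·12377·24583·15811 ≡ 11187 (mod 26129).
x_0 = 11187.
x_1 = 11187^2 mod 26129 = 17188.

17188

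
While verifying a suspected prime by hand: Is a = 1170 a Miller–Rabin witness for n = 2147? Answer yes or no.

yes

n − 1 = 2146 = 2^1 · 1073, so s = 1 and d = 1073.
x_0 = 1170^1073 mod 2147 = 1622.
x_0 ∉ {1, 2146} and s = 1, so 1170 is a Miller–Rabin witness and 2147 is composite.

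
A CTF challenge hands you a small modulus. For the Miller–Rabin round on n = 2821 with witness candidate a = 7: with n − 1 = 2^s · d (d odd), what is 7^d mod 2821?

n − 1 = 2820 = 2^2 · 705, so s = 2 and d = 705.
By repeated squaring, 7^705 ≡ 931 (mod 2821).

931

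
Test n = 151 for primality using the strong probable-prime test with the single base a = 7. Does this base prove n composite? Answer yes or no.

n − 1 = 150 = 2^1 · 75, so s = 1 and d = 75.
x_0 = 7^75 mod 151 = 150.
x_0 = 150 ≡ −1, so 7 is not a witness.

no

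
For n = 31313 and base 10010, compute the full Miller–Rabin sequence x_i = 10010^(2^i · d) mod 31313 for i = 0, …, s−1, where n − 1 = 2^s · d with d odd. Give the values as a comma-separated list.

31169, 20736, 22893, 3768

n − 1 = 31312 = 2^4 · 1957, so s = 4 and d = 1957.
x_0 = 10010^1957 mod 31313 = 31169.
x_1 = 31169^2 mod 31313 = 20736.
x_2 = 20736^2 mod 31313 = 22893.
x_3 = 22893^2 mod 31313 = 3768.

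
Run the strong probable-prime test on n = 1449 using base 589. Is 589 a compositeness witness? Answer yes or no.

yes

n − 1 = 1448 = 2^3 · 181, so s = 3 and d = 181.
Repeated squaring mod 1449: 589^1 ≡ 589, 589^2 ≡ 610, 589^4 ≡ 1156, 589^8 ≡ 358, 589^16 ≡ 652, 589^32 ≡ 547, 589^64 ≡ 715, 589^128 ≡ 1177.
181 = 128 + 32 + 16 + 4 + 1, so 589^181 ≡ 1177·547·652·1156·589 ≡ 337 (mod 1449).
x_0 = 589^181 mod 1449 = 337.
x_0 is neither 1 nor 1448, so continue squaring.
x_1 = 337^2 mod 1449 = 547.
x_2 = 547^2 mod 1449 = 715.
Reached i = s−1 = 2 without hitting −1: 589 is a Miller–Rabin witness and 1449 is composite.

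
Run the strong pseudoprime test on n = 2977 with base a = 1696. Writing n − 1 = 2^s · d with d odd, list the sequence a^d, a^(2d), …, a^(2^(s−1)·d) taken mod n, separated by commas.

564, 2534, 2744, 703, 27

n − 1 = 2976 = 2^5 · 93, so s = 5 and d = 93.
x_0 = 1696^93 mod 2977 = 564.
x_1 = 564^2 mod 2977 = 2534.
x_2 = 2534^2 mod 2977 = 2744.
x_3 = 2744^2 mod 2977 = 703.
x_4 = 703^2 mod 2977 = 27.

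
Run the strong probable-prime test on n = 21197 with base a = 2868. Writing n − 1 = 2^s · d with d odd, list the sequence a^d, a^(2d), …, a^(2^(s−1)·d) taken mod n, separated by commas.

19741, 236

n − 1 = 21196 = 2^2 · 5299, so s = 2 and d = 5299.
x_0 = 2868^5299 mod 21197 = 19741.
x_1 = 19741^2 mod 21197 = 236.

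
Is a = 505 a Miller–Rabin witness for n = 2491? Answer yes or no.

yes

n − 1 = 2490 = 2^1 · 1245, so s = 1 and d = 1245.
x_0 = 505^1245 mod 2491 = 387.
x_0 ∉ {1, 2490} and s = 1, so 505 is a Miller–Rabin witness and 2491 is composite.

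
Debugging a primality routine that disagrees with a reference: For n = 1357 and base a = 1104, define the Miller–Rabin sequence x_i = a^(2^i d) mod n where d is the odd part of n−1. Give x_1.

322

n − 1 = 1356 = 2^2 · 339, so s = 2 and d = 339.
x_0 = 1104^339 mod 1357 = 92.
x_1 = 92^2 mod 1357 = 322.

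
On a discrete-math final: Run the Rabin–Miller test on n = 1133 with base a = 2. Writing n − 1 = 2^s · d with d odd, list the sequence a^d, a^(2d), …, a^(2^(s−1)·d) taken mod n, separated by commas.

976, 856

n − 1 = 1132 = 2^2 · 283, so s = 2 and d = 283.
x_0 = 2^283 mod 1133 = 976.
x_1 = 976^2 mod 1133 = 856.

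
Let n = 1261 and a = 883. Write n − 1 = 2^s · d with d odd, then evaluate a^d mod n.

n − 1 = 1260 = 2^2 · 315, so s = 2 and d = 315.
By repeated squaring, 883^315 ≡ 116 (mod 1261).

116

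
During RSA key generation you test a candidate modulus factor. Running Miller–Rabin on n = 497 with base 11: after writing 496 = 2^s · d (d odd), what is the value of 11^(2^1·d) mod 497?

n − 1 = 496 = 2^4 · 31, so s = 4 and d = 31.
Repeated squaring mod 497: 11^1 ≡ 11, 11^2 ≡ 121, 11^4 ≡ 228, 11^8 ≡ 296, 11^16 ≡ 144.
31 = 16 + 8 + 4 + 2 + 1, so 11^31 ≡ 144·296·228·121·11 ≡ 123 (mod 497).
x_0 = 123.
x_1 = 123^2 mod 497 = 219.

219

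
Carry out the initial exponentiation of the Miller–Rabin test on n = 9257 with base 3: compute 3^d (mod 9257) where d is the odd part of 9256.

n − 1 = 9256 = 2^3 · 1157, so s = 3 and d = 1157.
3^1157 mod 9257 = 2883.

2883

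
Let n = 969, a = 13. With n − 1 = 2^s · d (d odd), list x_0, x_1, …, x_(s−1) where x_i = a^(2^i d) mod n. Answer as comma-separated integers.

319, 16, 256

n − 1 = 968 = 2^3 · 121, so s = 3 and d = 121.
x_0 = 13^121 mod 969 = 319.
x_1 = 319^2 mod 969 = 16.
x_2 = 16^2 mod 969 = 256.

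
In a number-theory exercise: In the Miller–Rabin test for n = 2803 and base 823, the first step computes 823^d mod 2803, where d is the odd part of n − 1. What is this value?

n − 1 = 2802 = 2^1 · 1401, so s = 1 and d = 1401.
823^1401 mod 2803 = 2802.

2802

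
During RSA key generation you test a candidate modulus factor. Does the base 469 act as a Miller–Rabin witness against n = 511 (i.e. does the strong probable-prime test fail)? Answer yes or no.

n − 1 = 510 = 2^1 · 255, so s = 1 and d = 255.
By repeated squaring, 469^255 ≡ 504 (mod 511).
x_0 = 469^255 mod 511 = 504.
x_0 ∉ {1, 510} and s = 1, so 469 is a Miller–Rabin witness and 511 is composite.

yes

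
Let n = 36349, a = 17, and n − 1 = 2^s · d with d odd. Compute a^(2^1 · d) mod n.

n − 1 = 36348 = 2^2 · 9087, so s = 2 and d = 9087.
x_0 = 17^9087 mod 36349 = 13002.
x_1 = 13002^2 mod 36349 = 29154.

29154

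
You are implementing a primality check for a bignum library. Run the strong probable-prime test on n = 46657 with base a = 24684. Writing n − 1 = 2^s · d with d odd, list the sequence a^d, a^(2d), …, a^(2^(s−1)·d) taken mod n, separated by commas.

n − 1 = 46656 = 2^6 · 729, so s = 6 and d = 729.
x_0 = 24684^729 mod 46657 = 27312.
x_1 = 27312^2 mod 46657 = 39885.
x_2 = 39885^2 mod 46657 = 42810.
x_3 = 42810^2 mod 46657 = 9140.
x_4 = 9140^2 mod 46657 = 23570.
x_5 = 23570^2 mod 46657 = 1.

27312, 39885, 42810, 9140, 23570, 1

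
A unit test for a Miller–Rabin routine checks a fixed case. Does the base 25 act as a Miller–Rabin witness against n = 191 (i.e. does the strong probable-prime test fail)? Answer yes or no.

no

n − 1 = 190 = 2^1 · 95, so s = 1 and d = 95.
Repeated squaring mod 191: 25^1 ≡ 25, 25^2 ≡ 52, 25^4 ≡ 30, 25^8 ≡ 136, 25^16 ≡ 160, 25^32 ≡ 6, 25^64 ≡ 36.
95 = 64 + 16 + 8 + 4 + 2 + 1, so 25^95 ≡ 36·160·136·30·52·25 ≡ 1 (mod 191).
x_0 = 25^95 mod 191 = 1.
x_0 = 1, so 25 is not a witness.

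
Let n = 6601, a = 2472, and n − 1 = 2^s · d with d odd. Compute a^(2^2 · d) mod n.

4509

n − 1 = 6600 = 2^3 · 825, so s = 3 and d = 825.
Repeated squaring mod 6601: 2472^1 ≡ 2472, 2472^2 ≡ 4859, 2472^4 ≡ 4705, 2472^8 ≡ 3872, 2472^16 ≡ 1513, 2472^32 ≡ 5223, 2472^64 ≡ 4397, 2472^128 ≡ 5881, 2472^256 ≡ 3522, 2472^512 ≡ 1205.
825 = 512 + 256 + 32 + 16 + 8 + 1, so 2472^825 ≡ 1205·3522·5223·1513·3872·2472 ≡ 3564 (mod 6601).
x_0 = 3564.
x_1 = 3564^2 mod 6601 = 1772.
x_2 = 1772^2 mod 6601 = 4509.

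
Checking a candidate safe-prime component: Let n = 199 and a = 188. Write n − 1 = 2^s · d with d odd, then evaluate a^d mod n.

1

n − 1 = 198 = 2^1 · 99, so s = 1 and d = 99.
188^99 mod 199 = 1.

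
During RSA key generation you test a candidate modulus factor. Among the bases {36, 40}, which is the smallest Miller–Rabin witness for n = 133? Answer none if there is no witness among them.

n − 1 = 132 = 2^2 · 33, so s = 2 and d = 33.
Base 36: x_0 = 36^33 mod 133 = 64. x_0 is neither 1 nor 132, so continue squaring. x_1 = 64^2 mod 133 = 106. Reached i = s−1 = 1 without hitting −1: 36 is a Miller–Rabin witness and 133 is composite.
Base 40: x_0 = 40^33 mod 133 = 69. x_0 is neither 1 nor 132, so continue squaring. x_1 = 69^2 mod 133 = 106. Reached i = s−1 = 1 without hitting −1: 40 is a Miller–Rabin witness and 133 is composite.
The smallest witness among the given bases is 36.

36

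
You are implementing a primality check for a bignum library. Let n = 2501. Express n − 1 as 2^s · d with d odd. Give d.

Halving: 2500 → 1250 → 625; 625 is odd.
So 2500 = 2^2 · 625.

625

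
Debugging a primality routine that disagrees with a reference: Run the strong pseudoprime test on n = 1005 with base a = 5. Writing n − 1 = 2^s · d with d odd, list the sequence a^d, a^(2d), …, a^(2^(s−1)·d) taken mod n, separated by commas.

410, 265

n − 1 = 1004 = 2^2 · 251, so s = 2 and d = 251.
x_0 = 5^251 mod 1005 = 410.
x_1 = 410^2 mod 1005 = 265.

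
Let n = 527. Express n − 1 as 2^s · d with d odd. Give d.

263

Halving: 526 → 263; 263 is odd.
So 526 = 2^1 · 263.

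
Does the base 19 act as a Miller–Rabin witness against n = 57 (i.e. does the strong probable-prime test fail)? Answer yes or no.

n − 1 = 56 = 2^3 · 7, so s = 3 and d = 7.
x_0 = 19^7 mod 57 = 19.
x_0 is neither 1 nor 56, so continue squaring.
x_1 = 19^2 mod 57 = 19.
x_2 = 19^2 mod 57 = 19.
Reached i = s−1 = 2 without hitting −1: 19 is a Miller–Rabin witness and 57 is composite.

yes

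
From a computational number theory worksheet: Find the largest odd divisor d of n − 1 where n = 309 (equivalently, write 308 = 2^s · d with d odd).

77

Halving: 308 → 154 → 77; 77 is odd.
So 308 = 2^2 · 77.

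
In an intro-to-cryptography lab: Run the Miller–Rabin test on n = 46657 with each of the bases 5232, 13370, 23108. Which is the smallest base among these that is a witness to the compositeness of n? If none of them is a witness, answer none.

n − 1 = 46656 = 2^6 · 729, so s = 6 and d = 729.
Base 5232: x_0 = 5232^729 mod 46657 = 36106. x_0 is neither 1 nor 46656, so continue squaring. x_1 = 36106^2 mod 46657 = 46656. x_1 ≡ −1, so 5232 is not a witness.
Base 13370: x_0 = 13370^729 mod 46657 = 41150. x_0 is neither 1 nor 46656, so continue squaring. x_1 = 41150^2 mod 46657 = 46656. x_1 ≡ −1, so 13370 is not a witness.
Base 23108: x_0 = 23108^729 mod 46657 = 216. x_0 is neither 1 nor 46656, so continue squaring. x_1 = 216^2 mod 46657 = 46656. x_1 ≡ −1, so 23108 is not a witness.
No listed base is a witness for 46657.

none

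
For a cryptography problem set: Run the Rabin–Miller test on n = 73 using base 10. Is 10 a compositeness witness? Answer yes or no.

no

n − 1 = 72 = 2^3 · 9, so s = 3 and d = 9.
x_0 = 10^9 mod 73 = 10.
x_0 is neither 1 nor 72, so continue squaring.
x_1 = 10^2 mod 73 = 27.
x_2 = 27^2 mod 73 = 72.
x_2 ≡ −1, so 10 is not a witness.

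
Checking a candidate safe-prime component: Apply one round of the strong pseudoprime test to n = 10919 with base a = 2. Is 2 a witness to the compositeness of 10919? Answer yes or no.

yes

n − 1 = 10918 = 2^1 · 5459, so s = 1 and d = 5459.
x_0 = 2^5459 mod 10919 = 3996.
x_0 ∉ {1, 10918} and s = 1, so 2 is a Miller–Rabin witness and 10919 is composite.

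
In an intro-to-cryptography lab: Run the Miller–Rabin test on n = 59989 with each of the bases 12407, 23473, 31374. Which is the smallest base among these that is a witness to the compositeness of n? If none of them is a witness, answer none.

n − 1 = 59988 = 2^2 · 14997, so s = 2 and d = 14997.
Base 12407: x_0 = 12407^14997 mod 59989 = 10815. x_0 is neither 1 nor 59988, so continue squaring. x_1 = 10815^2 mod 59989 = 45664. Reached i = s−1 = 1 without hitting −1: 12407 is a Miller–Rabin witness and 59989 is composite.
Base 23473: x_0 = 23473^14997 mod 59989 = 31793. x_0 is neither 1 nor 59988, so continue squaring. x_1 = 31793^2 mod 59989 = 40188. Reached i = s−1 = 1 without hitting −1: 23473 is a Miller–Rabin witness and 59989 is composite.
Base 31374: x_0 = 31374^14997 mod 59989 = 15310. x_0 is neither 1 nor 59988, so continue squaring. x_1 = 15310^2 mod 59989 = 19077. Reached i = s−1 = 1 without hitting −1: 31374 is a Miller–Rabin witness and 59989 is composite.
The smallest witness among the given bases is 12407.

12407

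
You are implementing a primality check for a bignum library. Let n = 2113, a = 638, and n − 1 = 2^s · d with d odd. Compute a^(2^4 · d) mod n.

1

n − 1 = 2112 = 2^6 · 33, so s = 6 and d = 33.
Repeated squaring mod 2113: 638^1 ≡ 638, 638^2 ≡ 1348, 638^4 ≡ 2037, 638^8 ≡ 1550, 638^16 ≡ 19, 638^32 ≡ 361.
33 = 32 + 1, so 638^33 ≡ 361·638 ≡ 1 (mod 2113).
x_0 = 1.
x_1 = 1^2 mod 2113 = 1.
x_2 = 1^2 mod 2113 = 1.
x_3 = 1^2 mod 2113 = 1.
x_4 = 1^2 mod 2113 = 1.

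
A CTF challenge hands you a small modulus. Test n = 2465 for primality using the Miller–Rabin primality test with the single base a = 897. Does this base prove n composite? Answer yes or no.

n − 1 = 2464 = 2^5 · 77, so s = 5 and d = 77.
Repeated squaring mod 2465: 897^1 ≡ 897, 897^2 ≡ 1019, 897^4 ≡ 596, 897^8 ≡ 256, 897^16 ≡ 1446, 897^32 ≡ 596, 897^64 ≡ 256.
77 = 64 + 8 + 4 + 1, so 897^77 ≡ 256·256·596·897 ≡ 302 (mod 2465).
x_0 = 897^77 mod 2465 = 302.
x_0 is neither 1 nor 2464, so continue squaring.
x_1 = 302^2 mod 2465 = 2464.
x_1 ≡ −1, so 897 is not a witness.

no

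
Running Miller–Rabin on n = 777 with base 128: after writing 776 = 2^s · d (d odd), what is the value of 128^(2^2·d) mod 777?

n − 1 = 776 = 2^3 · 97, so s = 3 and d = 97.
x_0 = 128^97 mod 777 = 170.
x_1 = 170^2 mod 777 = 151.
x_2 = 151^2 mod 777 = 268.

268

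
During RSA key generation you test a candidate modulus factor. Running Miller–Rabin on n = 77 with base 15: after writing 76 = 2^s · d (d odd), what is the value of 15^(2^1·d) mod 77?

64

n − 1 = 76 = 2^2 · 19, so s = 2 and d = 19.
Repeated squaring mod 77: 15^1 ≡ 15, 15^2 ≡ 71, 15^4 ≡ 36, 15^8 ≡ 64, 15^16 ≡ 15.
19 = 16 + 2 + 1, so 15^19 ≡ 15·71·15 ≡ 36 (mod 77).
x_0 = 36.
x_1 = 36^2 mod 77 = 64.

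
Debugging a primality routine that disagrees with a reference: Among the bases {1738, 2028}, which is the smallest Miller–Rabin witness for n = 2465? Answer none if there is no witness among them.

n − 1 = 2464 = 2^5 · 77, so s = 5 and d = 77.
Base 1738: x_0 = 1738^77 mod 2465 = 1143. x_0 is neither 1 nor 2464, so continue squaring. x_1 = 1143^2 mod 2465 = 2464. x_1 ≡ −1, so 1738 is not a witness.
Base 2028: x_0 = 2028^77 mod 2465 = 853. x_0 is neither 1 nor 2464, so continue squaring. x_1 = 853^2 mod 2465 = 434. x_2 = 434^2 mod 2465 = 1016. x_3 = 1016^2 mod 2465 = 1886. x_4 = 1886^2 mod 2465 = 1. x_4 = 1 but x_3 ≠ ±1, a nontrivial square root of 1 — 2028 is a witness and 2465 is composite.
The smallest witness among the given bases is 2028.

2028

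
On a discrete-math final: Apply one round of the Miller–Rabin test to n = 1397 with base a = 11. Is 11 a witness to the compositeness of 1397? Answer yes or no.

n − 1 = 1396 = 2^2 · 349, so s = 2 and d = 349.
x_0 = 11^349 mod 1397 = 836.
x_0 is neither 1 nor 1396, so continue squaring.
x_1 = 836^2 mod 1397 = 396.
Reached i = s−1 = 1 without hitting −1: 11 is a Miller–Rabin witness and 1397 is composite.

yes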